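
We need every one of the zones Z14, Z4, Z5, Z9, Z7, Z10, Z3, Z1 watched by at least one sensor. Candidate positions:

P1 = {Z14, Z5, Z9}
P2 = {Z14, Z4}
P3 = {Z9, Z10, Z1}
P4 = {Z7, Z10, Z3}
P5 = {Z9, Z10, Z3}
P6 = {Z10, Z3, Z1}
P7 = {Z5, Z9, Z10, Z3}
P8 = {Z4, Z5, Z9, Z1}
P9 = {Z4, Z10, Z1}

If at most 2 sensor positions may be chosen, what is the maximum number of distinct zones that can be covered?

7

Choosing P4, P8 covers {Z4, Z5, Z9, Z7, Z10, Z3, Z1} — 7 zones.
No choice of 2 sensor positions does better; here Z14 is left uncovered.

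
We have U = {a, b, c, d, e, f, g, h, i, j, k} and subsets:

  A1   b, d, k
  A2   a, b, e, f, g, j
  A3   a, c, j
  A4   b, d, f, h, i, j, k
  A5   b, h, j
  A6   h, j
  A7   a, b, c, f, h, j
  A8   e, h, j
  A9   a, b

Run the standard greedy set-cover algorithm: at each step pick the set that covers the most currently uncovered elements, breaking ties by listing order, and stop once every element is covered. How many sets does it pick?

Pick 1: A4 covers 7 new elements (b, d, f, h, i, j, k).
Pick 2: A2 covers 3 new elements (a, e, g).
Pick 3: A3 covers 1 new elements (c).
Greedy uses 3 sets.

3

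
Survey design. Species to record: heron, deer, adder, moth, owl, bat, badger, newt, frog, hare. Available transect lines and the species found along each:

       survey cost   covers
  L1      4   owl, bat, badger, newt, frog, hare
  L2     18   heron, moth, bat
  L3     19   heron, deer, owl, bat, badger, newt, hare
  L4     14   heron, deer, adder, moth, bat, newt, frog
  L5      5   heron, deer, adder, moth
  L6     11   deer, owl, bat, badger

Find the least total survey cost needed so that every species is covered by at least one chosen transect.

9

L1, L5 cover every species at survey cost 4 + 5 = 9.
Any cover uses at least 2 transects; among all covering selections none totals below 9.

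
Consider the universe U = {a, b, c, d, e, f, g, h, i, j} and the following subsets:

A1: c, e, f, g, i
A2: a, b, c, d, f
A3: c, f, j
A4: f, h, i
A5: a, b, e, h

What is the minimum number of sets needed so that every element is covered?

A1, A2, A3, A4 together cover {a, b, c, d, e, f, g, h, i, j} — every element.
No 3 of the 5 sets cover everything (all 10 triples fall short), so 4 is minimum.

4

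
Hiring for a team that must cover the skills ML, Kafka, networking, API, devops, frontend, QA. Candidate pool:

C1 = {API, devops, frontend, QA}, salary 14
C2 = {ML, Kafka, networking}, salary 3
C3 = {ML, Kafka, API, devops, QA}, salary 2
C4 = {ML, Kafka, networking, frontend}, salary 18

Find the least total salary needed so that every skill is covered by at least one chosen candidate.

C1, C2 cover every skill at salary 14 + 3 = 17.
Any cover uses at least 2 candidates; among all covering selections none totals below 17.
Greedy by coverage-per-salary would pick C3, C2, C1 for 19 — worse than the optimum 17.

17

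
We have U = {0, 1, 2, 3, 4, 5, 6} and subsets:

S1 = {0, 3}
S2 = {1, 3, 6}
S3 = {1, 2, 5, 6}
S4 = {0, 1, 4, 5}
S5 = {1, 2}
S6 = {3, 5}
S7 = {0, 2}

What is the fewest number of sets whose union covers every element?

3

S1, S3, S4 together cover {0, 1, 2, 3, 4, 5, 6} — every element.
No 2 of the 7 sets cover everything (all 21 pairs fall short), so 3 is minimum.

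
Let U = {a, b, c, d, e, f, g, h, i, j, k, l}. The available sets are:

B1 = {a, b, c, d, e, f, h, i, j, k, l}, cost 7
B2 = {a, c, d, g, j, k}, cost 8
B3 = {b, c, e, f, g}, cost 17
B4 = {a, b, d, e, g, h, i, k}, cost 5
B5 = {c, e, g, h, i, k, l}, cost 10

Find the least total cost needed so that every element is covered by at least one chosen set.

12

B1, B4 cover every element at cost 7 + 5 = 12.
Any cover uses at least 2 sets; among all covering selections none totals below 12.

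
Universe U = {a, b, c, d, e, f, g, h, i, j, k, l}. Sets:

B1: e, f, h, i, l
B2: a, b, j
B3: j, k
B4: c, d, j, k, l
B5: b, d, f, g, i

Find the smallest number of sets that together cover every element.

B1, B2, B4, B5 together cover {a, b, c, d, e, f, g, h, i, j, k, l} — every element.
No 3 of the 5 sets cover everything (all 10 triples fall short), so 4 is minimum.

4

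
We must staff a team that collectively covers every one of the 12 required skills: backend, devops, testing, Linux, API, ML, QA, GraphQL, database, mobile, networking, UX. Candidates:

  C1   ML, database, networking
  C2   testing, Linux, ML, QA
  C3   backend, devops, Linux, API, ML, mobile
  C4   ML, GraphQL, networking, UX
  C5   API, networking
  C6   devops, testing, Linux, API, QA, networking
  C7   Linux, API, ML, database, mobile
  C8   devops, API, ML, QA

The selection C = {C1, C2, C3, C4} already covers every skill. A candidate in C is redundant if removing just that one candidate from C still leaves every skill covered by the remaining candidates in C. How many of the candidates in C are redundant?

0

Drop C1: database uncovered — not redundant.
Drop C2: testing, QA uncovered — not redundant.
Drop C3: backend, devops, API, mobile uncovered — not redundant.
Drop C4: GraphQL, UX uncovered — not redundant.
None of the candidates in C is redundant.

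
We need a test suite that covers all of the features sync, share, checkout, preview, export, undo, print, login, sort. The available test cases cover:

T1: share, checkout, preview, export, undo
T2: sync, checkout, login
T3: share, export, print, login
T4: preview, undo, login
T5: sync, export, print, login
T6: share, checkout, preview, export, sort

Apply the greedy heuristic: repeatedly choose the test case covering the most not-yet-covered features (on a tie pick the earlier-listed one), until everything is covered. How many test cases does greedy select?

3

Pick 1: T1 covers 5 new features (share, checkout, preview, export, undo).
Pick 2: T5 covers 3 new features (sync, print, login).
Pick 3: T6 covers 1 new features (sort).
Greedy uses 3 test cases.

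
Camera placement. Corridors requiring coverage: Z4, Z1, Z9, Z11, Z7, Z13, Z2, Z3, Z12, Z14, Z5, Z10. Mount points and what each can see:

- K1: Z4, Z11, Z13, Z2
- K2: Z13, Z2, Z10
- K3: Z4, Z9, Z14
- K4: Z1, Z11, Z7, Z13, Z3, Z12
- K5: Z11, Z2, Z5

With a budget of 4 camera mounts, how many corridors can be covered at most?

12

Choosing K2, K3, K4, K5 covers {Z4, Z1, Z9, Z11, Z7, Z13, Z2, Z3, Z12, Z14, Z5, Z10} — 12 corridors.
That is all 12 corridors.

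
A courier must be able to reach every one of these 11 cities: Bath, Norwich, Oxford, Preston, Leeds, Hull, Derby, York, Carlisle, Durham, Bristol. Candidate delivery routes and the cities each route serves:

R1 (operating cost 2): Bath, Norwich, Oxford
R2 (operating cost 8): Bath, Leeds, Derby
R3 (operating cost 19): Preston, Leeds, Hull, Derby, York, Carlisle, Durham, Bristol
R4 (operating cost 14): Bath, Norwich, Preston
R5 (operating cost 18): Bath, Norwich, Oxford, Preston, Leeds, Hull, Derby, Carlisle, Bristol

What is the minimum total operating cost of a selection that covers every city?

R1, R3 cover every city at operating cost 2 + 19 = 21.
Any cover uses at least 2 routes; among all covering selections none totals below 21.

21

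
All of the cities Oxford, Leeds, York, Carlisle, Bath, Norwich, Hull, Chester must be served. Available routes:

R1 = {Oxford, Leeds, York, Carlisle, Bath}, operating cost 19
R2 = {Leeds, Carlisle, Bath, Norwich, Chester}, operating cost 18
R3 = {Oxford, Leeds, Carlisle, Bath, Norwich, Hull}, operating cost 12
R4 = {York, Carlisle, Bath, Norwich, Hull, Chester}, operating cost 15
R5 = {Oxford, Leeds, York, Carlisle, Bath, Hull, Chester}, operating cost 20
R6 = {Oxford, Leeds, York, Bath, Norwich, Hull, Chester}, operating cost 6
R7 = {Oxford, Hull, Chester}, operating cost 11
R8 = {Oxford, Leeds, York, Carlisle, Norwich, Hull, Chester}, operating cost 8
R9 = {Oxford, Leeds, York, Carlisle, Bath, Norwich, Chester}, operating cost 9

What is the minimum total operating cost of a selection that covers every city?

14

R6, R8 cover every city at operating cost 6 + 8 = 14.
Any cover uses at least 2 routes; among all covering selections none totals below 14.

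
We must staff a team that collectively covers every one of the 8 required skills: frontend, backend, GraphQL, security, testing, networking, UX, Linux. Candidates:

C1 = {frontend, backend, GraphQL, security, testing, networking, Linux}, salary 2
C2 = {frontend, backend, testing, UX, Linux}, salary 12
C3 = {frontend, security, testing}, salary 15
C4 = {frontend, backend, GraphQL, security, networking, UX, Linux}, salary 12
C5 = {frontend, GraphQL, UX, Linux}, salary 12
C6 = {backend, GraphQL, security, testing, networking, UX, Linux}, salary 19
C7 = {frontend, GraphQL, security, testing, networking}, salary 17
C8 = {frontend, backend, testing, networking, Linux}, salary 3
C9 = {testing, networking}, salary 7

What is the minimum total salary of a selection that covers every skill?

C1, C2 cover every skill at salary 2 + 12 = 14.
Any cover uses at least 2 candidates; among all covering selections none totals below 14.

14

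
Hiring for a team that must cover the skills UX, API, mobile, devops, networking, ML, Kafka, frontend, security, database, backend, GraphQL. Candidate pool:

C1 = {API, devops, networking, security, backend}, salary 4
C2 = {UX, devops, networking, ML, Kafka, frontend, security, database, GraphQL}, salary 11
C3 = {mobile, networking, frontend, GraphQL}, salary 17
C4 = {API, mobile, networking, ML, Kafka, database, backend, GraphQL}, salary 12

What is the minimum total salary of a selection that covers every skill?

C2, C4 cover every skill at salary 11 + 12 = 23.
Any cover uses at least 2 candidates; among all covering selections none totals below 23.
Greedy by coverage-per-salary would pick C1, C2, C4 for 27 — worse than the optimum 23.

23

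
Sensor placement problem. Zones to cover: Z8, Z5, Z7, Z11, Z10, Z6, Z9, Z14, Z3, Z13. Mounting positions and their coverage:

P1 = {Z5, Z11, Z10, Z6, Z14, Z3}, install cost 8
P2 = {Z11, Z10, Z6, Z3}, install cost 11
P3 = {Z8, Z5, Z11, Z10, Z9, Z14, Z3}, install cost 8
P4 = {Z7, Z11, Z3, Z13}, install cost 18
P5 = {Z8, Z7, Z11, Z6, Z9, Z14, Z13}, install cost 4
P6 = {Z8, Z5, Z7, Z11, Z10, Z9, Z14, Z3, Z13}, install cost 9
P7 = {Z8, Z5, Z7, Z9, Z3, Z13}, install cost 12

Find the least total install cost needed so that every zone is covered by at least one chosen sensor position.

P1, P5 cover every zone at install cost 8 + 4 = 12.
Any cover uses at least 2 sensor positions; among all covering selections none totals below 12.

12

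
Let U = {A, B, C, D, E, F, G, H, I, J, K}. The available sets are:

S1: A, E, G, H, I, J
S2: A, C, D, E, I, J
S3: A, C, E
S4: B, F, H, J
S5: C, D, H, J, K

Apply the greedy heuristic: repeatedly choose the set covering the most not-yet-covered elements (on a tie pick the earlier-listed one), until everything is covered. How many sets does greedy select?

Pick 1: S1 covers 6 new elements (A, E, G, H, I, J).
Pick 2: S5 covers 3 new elements (C, D, K).
Pick 3: S4 covers 2 new elements (B, F).
Greedy uses 3 sets.

3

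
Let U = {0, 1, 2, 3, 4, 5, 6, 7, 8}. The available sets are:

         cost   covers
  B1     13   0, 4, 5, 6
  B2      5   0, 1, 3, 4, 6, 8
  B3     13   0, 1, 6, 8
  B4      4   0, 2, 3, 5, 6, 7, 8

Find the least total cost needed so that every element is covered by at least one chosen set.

9

B2, B4 cover every element at cost 5 + 4 = 9.
Any cover uses at least 2 sets; among all covering selections none totals below 9.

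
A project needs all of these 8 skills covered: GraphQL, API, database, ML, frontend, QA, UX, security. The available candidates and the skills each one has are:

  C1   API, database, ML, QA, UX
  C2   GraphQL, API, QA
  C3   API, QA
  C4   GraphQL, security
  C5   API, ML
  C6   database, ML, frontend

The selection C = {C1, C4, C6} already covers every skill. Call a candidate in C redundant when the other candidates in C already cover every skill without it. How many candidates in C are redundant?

0

Drop C1: API, QA, UX uncovered — not redundant.
Drop C4: GraphQL, security uncovered — not redundant.
Drop C6: frontend uncovered — not redundant.
None of the candidates in C is redundant.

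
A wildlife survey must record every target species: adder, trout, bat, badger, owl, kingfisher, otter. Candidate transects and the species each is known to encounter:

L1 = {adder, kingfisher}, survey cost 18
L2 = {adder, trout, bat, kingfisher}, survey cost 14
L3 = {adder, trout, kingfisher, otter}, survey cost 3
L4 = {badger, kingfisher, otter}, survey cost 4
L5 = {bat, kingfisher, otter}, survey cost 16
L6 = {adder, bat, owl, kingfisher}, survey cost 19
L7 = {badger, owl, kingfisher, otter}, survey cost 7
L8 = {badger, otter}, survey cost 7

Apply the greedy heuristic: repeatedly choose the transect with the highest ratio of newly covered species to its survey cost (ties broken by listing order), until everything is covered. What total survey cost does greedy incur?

Pick 1: L3 adds 4 new (adder, trout, kingfisher, otter) at survey cost 3 (ratio 4/3).
Pick 2: L7 adds 2 new (badger, owl) at survey cost 7 (ratio 2/7).
Pick 3: L2 adds 1 new (bat) at survey cost 14 (ratio 1/14).
Greedy total survey cost: 3 + 7 + 14 = 24. (The true optimum is 21, so greedy overshoots here.)

24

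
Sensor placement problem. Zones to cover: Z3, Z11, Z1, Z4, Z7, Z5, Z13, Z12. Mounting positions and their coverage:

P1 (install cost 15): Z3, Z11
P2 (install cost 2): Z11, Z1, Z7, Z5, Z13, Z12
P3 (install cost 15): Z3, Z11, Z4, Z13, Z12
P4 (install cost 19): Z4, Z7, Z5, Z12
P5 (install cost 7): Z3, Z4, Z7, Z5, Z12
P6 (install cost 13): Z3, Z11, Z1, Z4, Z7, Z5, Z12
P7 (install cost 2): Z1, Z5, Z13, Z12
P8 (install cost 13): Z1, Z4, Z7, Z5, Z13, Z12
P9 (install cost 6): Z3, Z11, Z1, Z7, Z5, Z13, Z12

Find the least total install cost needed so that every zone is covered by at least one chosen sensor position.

9

P2, P5 cover every zone at install cost 2 + 7 = 9.
Any cover uses at least 2 sensor positions; among all covering selections none totals below 9.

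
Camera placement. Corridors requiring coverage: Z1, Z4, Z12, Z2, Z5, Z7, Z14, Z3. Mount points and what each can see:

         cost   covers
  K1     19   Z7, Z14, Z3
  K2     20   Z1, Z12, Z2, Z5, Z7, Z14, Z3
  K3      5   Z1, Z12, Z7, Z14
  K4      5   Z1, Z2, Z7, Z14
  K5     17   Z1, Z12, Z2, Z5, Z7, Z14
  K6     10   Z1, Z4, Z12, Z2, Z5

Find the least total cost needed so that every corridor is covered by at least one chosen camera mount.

29

K1, K6 cover every corridor at cost 19 + 10 = 29.
Any cover uses at least 2 camera mounts; among all covering selections none totals below 29.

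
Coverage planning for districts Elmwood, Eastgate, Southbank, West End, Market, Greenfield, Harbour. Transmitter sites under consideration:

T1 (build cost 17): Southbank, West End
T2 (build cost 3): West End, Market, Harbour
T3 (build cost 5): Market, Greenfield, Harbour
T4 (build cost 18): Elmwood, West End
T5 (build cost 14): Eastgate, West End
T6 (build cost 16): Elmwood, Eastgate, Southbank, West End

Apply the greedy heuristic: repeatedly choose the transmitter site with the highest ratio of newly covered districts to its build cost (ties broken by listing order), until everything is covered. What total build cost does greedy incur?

Pick 1: T2 adds 3 new (West End, Market, Harbour) at build cost 3 (ratio 3/3).
Pick 2: T3 adds 1 new (Greenfield) at build cost 5 (ratio 1/5).
Pick 3: T6 adds 3 new (Elmwood, Eastgate, Southbank) at build cost 16 (ratio 3/16).
Greedy total build cost: 3 + 5 + 16 = 24. (The true optimum is 21, so greedy overshoots here.)

24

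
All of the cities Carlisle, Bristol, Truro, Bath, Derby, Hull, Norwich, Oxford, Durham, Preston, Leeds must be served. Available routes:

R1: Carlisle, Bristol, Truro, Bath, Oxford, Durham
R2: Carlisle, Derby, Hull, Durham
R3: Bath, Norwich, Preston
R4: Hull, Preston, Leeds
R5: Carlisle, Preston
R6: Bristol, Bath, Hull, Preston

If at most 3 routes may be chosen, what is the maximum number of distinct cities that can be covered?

Choosing R1, R2, R3 covers {Carlisle, Bristol, Truro, Bath, Derby, Hull, Norwich, Oxford, Durham, Preston} — 10 cities.
No choice of 3 routes does better; here Leeds is left uncovered.

10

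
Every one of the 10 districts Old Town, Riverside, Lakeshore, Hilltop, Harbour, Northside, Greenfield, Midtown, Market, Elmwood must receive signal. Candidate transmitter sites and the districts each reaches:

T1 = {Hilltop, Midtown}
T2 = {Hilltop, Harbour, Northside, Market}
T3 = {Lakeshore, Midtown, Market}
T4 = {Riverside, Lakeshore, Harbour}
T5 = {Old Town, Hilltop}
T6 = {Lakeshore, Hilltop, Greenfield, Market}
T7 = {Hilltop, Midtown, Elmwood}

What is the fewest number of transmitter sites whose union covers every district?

5

T2, T4, T5, T6, T7 together cover {Old Town, Riverside, Lakeshore, Hilltop, Harbour, Northside, Greenfield, Midtown, Market, Elmwood} — every district.
No 4 of the 7 transmitter sites cover everything (all 35 size-4 selections fall short), so 5 is minimum.
Greedy (largest uncovered first) would take T2, T3, T4, T5, T6, T7 — 6 transmitter sites — but 5 suffice.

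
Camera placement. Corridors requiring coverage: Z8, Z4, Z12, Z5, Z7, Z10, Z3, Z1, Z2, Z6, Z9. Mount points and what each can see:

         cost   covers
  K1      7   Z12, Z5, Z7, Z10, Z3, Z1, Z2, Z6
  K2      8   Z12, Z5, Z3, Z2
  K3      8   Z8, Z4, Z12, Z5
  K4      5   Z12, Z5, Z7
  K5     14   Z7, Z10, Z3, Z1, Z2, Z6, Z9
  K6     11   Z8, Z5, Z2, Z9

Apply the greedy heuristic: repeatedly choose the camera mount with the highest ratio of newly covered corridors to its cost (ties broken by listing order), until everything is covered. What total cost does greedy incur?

26

Pick 1: K1 adds 8 new (Z12, Z5, Z7, Z10, Z3, Z1, Z2, Z6) at cost 7 (ratio 8/7).
Pick 2: K3 adds 2 new (Z8, Z4) at cost 8 (ratio 2/8).
Pick 3: K6 adds 1 new (Z9) at cost 11 (ratio 1/11).
Greedy total cost: 7 + 8 + 11 = 26. (The true optimum is 22, so greedy overshoots here.)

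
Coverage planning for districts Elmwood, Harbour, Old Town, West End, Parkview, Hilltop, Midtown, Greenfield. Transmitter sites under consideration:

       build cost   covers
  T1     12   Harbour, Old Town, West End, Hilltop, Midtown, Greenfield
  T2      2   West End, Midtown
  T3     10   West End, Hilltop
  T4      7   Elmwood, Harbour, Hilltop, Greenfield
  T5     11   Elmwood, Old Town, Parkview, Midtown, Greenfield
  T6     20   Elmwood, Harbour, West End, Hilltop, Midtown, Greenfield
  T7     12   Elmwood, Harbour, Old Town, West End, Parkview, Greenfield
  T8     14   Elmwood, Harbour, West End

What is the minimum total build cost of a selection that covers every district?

20

T2, T4, T5 cover every district at build cost 2 + 7 + 11 = 20.
Any cover uses at least 2 transmitter sites; among all covering selections none totals below 20.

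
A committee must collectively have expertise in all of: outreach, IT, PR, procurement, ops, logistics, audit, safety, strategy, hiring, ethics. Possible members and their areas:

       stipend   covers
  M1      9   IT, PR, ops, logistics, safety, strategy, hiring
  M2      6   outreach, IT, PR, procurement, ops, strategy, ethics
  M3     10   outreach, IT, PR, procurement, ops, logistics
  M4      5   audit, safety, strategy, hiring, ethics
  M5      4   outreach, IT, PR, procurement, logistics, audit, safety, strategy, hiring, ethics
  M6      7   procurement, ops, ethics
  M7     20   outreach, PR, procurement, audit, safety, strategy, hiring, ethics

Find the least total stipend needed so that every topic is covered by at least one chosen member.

M2, M5 cover every topic at stipend 6 + 4 = 10.
Any cover uses at least 2 members; among all covering selections none totals below 10.

10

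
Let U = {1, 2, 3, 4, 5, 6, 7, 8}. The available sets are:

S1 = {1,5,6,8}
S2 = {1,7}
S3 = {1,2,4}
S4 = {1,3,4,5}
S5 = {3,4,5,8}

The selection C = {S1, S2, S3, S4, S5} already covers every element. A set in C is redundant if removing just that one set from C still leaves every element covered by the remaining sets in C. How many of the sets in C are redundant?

Drop S1: 6 uncovered — not redundant.
Drop S2: 7 uncovered — not redundant.
Drop S3: 2 uncovered — not redundant.
Drop S4: the rest still cover every element — redundant.
Drop S5: the rest still cover every element — redundant.
2 redundant: S4, S5.

2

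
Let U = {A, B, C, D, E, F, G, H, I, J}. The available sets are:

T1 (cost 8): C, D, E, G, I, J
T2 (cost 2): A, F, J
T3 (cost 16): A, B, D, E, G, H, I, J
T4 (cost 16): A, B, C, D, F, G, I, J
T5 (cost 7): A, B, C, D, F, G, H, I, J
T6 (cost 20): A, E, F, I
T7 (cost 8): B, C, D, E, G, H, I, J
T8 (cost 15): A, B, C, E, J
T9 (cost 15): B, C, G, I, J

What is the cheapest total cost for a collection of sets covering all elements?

T2, T7 cover every element at cost 2 + 8 = 10.
Any cover uses at least 2 sets; among all covering selections none totals below 10.

10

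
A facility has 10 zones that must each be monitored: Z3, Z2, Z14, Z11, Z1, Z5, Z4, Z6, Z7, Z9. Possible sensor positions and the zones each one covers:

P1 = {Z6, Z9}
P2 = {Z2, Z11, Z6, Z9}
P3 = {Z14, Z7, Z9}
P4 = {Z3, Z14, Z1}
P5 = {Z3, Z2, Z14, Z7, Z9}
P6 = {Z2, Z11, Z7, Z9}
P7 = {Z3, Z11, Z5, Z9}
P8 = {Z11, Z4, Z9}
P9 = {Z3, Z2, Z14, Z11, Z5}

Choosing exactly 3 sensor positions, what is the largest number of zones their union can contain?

Choosing P1, P3, P9 covers {Z3, Z2, Z14, Z11, Z5, Z6, Z7, Z9} — 8 zones.
No choice of 3 sensor positions does better; here Z1, Z4 are left uncovered.

8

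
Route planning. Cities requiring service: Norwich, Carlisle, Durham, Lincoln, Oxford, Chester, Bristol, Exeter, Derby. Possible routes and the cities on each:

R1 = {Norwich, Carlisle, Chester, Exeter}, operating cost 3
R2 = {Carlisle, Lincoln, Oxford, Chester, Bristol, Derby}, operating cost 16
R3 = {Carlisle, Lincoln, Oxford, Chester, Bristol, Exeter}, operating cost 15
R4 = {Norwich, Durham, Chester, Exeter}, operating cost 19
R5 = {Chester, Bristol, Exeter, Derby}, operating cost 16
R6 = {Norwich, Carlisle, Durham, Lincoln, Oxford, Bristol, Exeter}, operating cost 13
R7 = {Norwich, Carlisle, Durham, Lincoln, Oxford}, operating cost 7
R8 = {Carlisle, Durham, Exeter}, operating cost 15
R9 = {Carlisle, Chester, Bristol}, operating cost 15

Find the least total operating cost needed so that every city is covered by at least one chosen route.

R5, R7 cover every city at operating cost 16 + 7 = 23.
Any cover uses at least 2 routes; among all covering selections none totals below 23.
Greedy by coverage-per-operating cost would pick R1, R7, R2 for 26 — worse than the optimum 23.

23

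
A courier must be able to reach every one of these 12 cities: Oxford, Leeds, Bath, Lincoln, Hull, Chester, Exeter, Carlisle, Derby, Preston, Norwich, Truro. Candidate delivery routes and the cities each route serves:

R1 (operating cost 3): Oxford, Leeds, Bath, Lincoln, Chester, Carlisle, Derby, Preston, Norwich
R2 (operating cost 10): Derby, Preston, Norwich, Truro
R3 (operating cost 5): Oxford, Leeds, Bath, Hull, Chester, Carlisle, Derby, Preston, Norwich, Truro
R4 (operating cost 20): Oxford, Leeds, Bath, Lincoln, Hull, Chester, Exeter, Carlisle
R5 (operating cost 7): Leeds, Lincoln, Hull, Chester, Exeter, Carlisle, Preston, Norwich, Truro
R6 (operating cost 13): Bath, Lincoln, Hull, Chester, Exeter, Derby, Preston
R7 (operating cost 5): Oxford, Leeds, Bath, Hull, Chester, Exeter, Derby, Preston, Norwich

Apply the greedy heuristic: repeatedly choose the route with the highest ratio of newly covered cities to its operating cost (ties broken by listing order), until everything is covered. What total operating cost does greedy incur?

Pick 1: R1 adds 9 new (Oxford, Leeds, Bath, Lincoln, Chester, Carlisle, Derby, Preston, Norwich) at operating cost 3 (ratio 9/3).
Pick 2: R5 adds 3 new (Hull, Exeter, Truro) at operating cost 7 (ratio 3/7).
Greedy total operating cost: 3 + 7 = 10.

10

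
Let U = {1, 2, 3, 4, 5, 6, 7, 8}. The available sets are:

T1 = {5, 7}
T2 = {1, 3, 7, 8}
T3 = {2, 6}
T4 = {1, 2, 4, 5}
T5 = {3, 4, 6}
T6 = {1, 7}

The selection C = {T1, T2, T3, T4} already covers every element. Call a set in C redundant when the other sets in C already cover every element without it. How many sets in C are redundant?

1

Drop T1: the rest still cover every element — redundant.
Drop T2: 3, 8 uncovered — not redundant.
Drop T3: 6 uncovered — not redundant.
Drop T4: 4 uncovered — not redundant.
1 redundant: T1.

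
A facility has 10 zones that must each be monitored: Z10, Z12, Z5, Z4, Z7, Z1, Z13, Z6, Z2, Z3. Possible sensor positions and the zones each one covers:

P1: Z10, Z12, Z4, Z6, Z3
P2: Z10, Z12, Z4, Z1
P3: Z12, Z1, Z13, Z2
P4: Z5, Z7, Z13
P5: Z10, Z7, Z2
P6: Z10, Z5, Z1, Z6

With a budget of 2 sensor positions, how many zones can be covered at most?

8

Choosing P1, P3 covers {Z10, Z12, Z4, Z1, Z13, Z6, Z2, Z3} — 8 zones.
No choice of 2 sensor positions does better; here Z5, Z7 are left uncovered.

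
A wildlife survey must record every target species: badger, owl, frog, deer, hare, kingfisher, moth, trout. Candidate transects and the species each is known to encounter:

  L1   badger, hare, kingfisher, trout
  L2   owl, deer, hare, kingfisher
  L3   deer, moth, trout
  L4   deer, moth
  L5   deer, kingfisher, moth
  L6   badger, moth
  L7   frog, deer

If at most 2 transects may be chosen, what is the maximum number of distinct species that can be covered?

Choosing L1, L2 covers {badger, owl, deer, hare, kingfisher, trout} — 6 species.
No choice of 2 transects does better; here frog, moth are left uncovered.

6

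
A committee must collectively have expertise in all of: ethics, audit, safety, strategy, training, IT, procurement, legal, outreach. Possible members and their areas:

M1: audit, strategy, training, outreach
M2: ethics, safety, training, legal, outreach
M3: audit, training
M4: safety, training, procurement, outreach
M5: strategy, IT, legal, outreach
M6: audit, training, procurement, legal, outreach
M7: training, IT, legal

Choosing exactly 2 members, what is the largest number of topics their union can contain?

7

Choosing M1, M2 covers {ethics, audit, safety, strategy, training, legal, outreach} — 7 topics.
No choice of 2 members does better; here IT, procurement are left uncovered.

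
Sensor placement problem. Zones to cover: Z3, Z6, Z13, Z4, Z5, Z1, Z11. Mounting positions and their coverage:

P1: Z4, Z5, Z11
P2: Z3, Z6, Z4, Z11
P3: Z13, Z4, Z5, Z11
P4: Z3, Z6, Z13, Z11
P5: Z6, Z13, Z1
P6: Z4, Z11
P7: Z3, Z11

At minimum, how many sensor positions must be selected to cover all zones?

P1, P2, P5 together cover {Z3, Z6, Z13, Z4, Z5, Z1, Z11} — every zone.
No 2 of the 7 sensor positions cover everything (all 21 pairs fall short), so 3 is minimum.

3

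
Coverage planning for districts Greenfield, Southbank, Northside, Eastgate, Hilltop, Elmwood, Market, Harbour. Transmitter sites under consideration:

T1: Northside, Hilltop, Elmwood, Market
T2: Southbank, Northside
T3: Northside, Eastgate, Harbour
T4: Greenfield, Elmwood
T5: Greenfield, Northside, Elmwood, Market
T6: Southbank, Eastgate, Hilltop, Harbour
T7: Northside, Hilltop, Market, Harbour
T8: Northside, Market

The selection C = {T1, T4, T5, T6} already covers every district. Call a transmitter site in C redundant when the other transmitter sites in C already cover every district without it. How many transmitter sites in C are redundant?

Drop T1: the rest still cover every district — redundant.
Drop T4: the rest still cover every district — redundant.
Drop T5: the rest still cover every district — redundant.
Drop T6: Southbank, Eastgate, Harbour uncovered — not redundant.
3 redundant: T1, T4, T5.

3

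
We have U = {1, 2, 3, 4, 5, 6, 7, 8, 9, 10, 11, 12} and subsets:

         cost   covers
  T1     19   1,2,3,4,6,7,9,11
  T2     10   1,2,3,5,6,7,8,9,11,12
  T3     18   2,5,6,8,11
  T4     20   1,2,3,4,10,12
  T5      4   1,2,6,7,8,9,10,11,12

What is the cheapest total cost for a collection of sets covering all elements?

30

T2, T4 cover every element at cost 10 + 20 = 30.
Any cover uses at least 2 sets; among all covering selections none totals below 30.
Greedy by coverage-per-cost would pick T5, T2, T1 for 33 — worse than the optimum 30.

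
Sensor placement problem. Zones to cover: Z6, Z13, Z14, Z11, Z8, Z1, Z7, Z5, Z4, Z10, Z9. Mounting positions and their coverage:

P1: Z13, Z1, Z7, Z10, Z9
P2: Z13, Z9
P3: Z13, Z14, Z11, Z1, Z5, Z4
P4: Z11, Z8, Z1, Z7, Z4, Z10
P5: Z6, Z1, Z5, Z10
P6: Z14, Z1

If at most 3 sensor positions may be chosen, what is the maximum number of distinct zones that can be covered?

10

Choosing P1, P3, P4 covers {Z13, Z14, Z11, Z8, Z1, Z7, Z5, Z4, Z10, Z9} — 10 zones.
No choice of 3 sensor positions does better; here Z6 is left uncovered.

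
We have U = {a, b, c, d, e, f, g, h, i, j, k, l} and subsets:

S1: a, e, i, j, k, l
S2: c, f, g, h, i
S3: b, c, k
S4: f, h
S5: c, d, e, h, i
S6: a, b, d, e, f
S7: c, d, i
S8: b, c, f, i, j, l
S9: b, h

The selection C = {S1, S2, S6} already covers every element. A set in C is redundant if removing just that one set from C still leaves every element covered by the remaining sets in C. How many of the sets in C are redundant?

0

Drop S1: j, k, l uncovered — not redundant.
Drop S2: c, g, h uncovered — not redundant.
Drop S6: b, d uncovered — not redundant.
None of the sets in C is redundant.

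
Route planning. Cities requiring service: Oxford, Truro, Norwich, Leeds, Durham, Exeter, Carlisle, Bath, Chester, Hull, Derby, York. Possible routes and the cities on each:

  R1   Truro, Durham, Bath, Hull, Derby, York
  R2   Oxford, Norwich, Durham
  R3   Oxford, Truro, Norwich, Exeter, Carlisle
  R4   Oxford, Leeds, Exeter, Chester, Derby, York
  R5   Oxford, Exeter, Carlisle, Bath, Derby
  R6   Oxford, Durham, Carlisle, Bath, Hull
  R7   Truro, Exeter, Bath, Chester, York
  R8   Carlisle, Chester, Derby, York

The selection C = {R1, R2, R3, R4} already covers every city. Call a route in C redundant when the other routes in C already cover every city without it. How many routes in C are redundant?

1

Drop R1: Bath, Hull uncovered — not redundant.
Drop R2: the rest still cover every city — redundant.
Drop R3: Carlisle uncovered — not redundant.
Drop R4: Leeds, Chester uncovered — not redundant.
1 redundant: R2.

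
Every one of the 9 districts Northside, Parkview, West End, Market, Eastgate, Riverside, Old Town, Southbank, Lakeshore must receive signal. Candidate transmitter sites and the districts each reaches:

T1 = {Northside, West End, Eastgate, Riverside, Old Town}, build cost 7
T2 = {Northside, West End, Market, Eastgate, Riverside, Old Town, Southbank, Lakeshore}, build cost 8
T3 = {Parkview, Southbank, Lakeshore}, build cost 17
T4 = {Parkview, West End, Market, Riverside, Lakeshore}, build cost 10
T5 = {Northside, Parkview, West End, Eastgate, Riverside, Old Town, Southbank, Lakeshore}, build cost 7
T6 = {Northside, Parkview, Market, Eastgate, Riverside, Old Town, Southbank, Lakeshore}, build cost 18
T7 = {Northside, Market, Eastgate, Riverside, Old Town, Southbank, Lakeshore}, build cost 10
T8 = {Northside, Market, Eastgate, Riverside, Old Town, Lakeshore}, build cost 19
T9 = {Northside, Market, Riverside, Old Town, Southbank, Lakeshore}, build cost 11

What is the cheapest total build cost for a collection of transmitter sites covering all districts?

T2, T5 cover every district at build cost 8 + 7 = 15.
Any cover uses at least 2 transmitter sites; among all covering selections none totals below 15.

15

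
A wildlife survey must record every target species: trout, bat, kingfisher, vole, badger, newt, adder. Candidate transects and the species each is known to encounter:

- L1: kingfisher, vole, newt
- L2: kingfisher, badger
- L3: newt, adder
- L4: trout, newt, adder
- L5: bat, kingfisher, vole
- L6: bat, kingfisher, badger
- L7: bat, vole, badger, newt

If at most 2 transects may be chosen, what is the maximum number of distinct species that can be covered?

Choosing L4, L5 covers {trout, bat, kingfisher, vole, newt, adder} — 6 species.
No choice of 2 transects does better; here badger is left uncovered.

6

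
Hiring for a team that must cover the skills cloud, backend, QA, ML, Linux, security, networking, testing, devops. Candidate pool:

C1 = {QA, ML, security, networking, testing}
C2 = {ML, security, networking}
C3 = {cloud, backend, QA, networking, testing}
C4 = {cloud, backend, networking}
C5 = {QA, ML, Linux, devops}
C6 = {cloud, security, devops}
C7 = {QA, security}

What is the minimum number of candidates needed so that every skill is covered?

C1, C3, C5 together cover {cloud, backend, QA, ML, Linux, security, networking, testing, devops} — every skill.
No 2 of the 7 candidates cover everything (all 21 pairs fall short), so 3 is minimum.

3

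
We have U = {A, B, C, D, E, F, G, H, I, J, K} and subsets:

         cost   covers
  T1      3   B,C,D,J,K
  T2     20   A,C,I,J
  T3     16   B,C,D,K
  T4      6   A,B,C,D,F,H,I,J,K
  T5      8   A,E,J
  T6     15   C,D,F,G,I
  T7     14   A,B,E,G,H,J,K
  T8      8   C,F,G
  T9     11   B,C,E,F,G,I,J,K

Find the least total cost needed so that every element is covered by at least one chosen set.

17

T4, T9 cover every element at cost 6 + 11 = 17.
Any cover uses at least 2 sets; among all covering selections none totals below 17.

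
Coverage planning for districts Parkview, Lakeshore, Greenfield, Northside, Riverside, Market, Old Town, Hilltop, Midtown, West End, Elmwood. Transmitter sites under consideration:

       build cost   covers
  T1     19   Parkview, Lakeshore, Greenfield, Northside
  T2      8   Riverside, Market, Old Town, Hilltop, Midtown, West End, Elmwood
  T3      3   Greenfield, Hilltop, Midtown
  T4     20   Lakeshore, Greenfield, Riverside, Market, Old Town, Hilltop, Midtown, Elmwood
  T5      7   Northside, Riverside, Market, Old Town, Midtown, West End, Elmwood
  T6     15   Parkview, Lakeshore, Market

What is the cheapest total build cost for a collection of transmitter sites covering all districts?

25

T3, T5, T6 cover every district at build cost 3 + 7 + 15 = 25.
Any cover uses at least 2 transmitter sites; among all covering selections none totals below 25.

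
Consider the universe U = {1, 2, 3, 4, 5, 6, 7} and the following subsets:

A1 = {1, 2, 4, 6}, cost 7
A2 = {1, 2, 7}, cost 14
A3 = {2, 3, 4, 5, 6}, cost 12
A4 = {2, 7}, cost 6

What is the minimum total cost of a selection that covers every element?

25

A1, A3, A4 cover every element at cost 7 + 12 + 6 = 25.
Any cover uses at least 2 sets; among all covering selections none totals below 25.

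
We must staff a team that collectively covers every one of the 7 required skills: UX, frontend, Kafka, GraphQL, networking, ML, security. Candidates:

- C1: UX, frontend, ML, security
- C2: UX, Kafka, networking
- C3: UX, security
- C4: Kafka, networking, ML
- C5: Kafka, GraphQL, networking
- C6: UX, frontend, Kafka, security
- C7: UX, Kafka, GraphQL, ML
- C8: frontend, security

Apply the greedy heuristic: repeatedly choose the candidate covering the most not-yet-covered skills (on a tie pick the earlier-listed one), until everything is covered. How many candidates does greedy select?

Pick 1: C1 covers 4 new skills (UX, frontend, ML, security).
Pick 2: C5 covers 3 new skills (Kafka, GraphQL, networking).
Greedy uses 2 candidates.

2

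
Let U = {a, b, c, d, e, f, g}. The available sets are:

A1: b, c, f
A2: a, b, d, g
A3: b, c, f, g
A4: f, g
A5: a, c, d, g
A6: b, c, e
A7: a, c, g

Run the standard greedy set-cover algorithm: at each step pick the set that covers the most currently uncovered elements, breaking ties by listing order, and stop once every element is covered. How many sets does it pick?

3

Pick 1: A2 covers 4 new elements (a, b, d, g).
Pick 2: A1 covers 2 new elements (c, f).
Pick 3: A6 covers 1 new elements (e).
Greedy uses 3 sets.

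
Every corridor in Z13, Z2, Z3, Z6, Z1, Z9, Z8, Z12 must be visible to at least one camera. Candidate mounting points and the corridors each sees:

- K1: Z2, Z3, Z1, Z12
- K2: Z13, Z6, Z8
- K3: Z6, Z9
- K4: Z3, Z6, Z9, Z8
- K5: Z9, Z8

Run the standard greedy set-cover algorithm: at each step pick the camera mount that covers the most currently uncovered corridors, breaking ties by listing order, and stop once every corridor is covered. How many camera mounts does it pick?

3

Pick 1: K1 covers 4 new corridors (Z2, Z3, Z1, Z12).
Pick 2: K2 covers 3 new corridors (Z13, Z6, Z8).
Pick 3: K3 covers 1 new corridors (Z9).
Greedy uses 3 camera mounts.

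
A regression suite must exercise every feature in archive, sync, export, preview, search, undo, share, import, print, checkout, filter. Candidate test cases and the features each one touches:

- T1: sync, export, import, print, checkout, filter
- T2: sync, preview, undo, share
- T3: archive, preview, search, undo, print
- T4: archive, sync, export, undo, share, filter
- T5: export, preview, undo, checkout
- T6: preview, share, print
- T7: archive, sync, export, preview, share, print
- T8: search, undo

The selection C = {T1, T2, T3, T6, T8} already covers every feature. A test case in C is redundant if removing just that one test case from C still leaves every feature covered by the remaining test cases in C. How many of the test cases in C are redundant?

Drop T1: export, import, checkout, filter uncovered — not redundant.
Drop T2: the rest still cover every feature — redundant.
Drop T3: archive uncovered — not redundant.
Drop T6: the rest still cover every feature — redundant.
Drop T8: the rest still cover every feature — redundant.
3 redundant: T2, T6, T8.

3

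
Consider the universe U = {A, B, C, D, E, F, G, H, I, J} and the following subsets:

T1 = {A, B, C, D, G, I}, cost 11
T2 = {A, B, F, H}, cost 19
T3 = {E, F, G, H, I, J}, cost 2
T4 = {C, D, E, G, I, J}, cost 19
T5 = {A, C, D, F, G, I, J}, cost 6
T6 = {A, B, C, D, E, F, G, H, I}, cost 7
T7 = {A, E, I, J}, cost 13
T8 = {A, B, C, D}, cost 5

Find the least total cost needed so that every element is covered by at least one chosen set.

T3, T8 cover every element at cost 2 + 5 = 7.
Any cover uses at least 2 sets; among all covering selections none totals below 7.

7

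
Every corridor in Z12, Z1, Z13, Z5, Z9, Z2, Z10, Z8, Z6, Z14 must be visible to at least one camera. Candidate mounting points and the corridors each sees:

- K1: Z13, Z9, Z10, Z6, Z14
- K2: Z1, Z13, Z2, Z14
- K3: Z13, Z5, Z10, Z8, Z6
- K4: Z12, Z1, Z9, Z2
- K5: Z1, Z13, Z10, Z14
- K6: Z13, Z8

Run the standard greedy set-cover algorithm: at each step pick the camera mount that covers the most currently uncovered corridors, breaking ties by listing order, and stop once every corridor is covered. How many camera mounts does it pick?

Pick 1: K1 covers 5 new corridors (Z13, Z9, Z10, Z6, Z14).
Pick 2: K4 covers 3 new corridors (Z12, Z1, Z2).
Pick 3: K3 covers 2 new corridors (Z5, Z8).
Greedy uses 3 camera mounts.

3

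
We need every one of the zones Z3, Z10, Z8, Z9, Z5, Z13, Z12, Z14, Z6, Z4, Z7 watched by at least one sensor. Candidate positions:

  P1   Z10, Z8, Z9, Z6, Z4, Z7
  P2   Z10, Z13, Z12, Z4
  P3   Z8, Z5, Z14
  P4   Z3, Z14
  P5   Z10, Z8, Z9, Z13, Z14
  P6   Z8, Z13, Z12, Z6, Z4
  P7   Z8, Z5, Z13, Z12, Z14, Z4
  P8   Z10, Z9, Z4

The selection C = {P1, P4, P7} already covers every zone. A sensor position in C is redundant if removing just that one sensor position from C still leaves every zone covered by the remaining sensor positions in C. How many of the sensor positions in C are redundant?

0

Drop P1: Z10, Z9, Z6, Z7 uncovered — not redundant.
Drop P4: Z3 uncovered — not redundant.
Drop P7: Z5, Z13, Z12 uncovered — not redundant.
None of the sensor positions in C is redundant.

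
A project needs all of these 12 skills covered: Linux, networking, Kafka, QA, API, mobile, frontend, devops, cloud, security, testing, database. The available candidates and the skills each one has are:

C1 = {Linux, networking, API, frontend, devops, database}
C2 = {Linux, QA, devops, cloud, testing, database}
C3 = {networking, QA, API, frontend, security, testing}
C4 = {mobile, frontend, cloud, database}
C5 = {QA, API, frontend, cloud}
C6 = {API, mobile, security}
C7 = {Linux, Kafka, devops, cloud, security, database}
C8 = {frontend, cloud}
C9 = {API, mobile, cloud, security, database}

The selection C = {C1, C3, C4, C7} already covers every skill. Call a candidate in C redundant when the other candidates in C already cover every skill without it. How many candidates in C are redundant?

1

Drop C1: the rest still cover every skill — redundant.
Drop C3: QA, testing uncovered — not redundant.
Drop C4: mobile uncovered — not redundant.
Drop C7: Kafka uncovered — not redundant.
1 redundant: C1.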